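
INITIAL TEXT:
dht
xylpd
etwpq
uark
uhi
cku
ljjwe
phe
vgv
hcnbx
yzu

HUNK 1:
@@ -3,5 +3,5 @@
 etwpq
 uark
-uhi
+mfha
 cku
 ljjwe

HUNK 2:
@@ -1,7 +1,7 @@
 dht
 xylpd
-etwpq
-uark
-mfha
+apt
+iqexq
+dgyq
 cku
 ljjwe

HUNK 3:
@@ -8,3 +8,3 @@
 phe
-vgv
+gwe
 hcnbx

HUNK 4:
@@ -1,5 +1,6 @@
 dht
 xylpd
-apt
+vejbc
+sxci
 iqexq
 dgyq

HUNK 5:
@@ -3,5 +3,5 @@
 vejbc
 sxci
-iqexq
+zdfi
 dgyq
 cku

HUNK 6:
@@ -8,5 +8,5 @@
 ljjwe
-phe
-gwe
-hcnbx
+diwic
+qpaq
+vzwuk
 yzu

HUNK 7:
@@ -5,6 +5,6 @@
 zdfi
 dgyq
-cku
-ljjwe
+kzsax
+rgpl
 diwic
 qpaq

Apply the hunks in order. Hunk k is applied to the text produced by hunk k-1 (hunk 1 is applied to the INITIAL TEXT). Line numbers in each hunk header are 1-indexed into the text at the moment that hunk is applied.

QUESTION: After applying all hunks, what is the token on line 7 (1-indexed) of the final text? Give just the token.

Answer: kzsax

Derivation:
Hunk 1: at line 3 remove [uhi] add [mfha] -> 11 lines: dht xylpd etwpq uark mfha cku ljjwe phe vgv hcnbx yzu
Hunk 2: at line 1 remove [etwpq,uark,mfha] add [apt,iqexq,dgyq] -> 11 lines: dht xylpd apt iqexq dgyq cku ljjwe phe vgv hcnbx yzu
Hunk 3: at line 8 remove [vgv] add [gwe] -> 11 lines: dht xylpd apt iqexq dgyq cku ljjwe phe gwe hcnbx yzu
Hunk 4: at line 1 remove [apt] add [vejbc,sxci] -> 12 lines: dht xylpd vejbc sxci iqexq dgyq cku ljjwe phe gwe hcnbx yzu
Hunk 5: at line 3 remove [iqexq] add [zdfi] -> 12 lines: dht xylpd vejbc sxci zdfi dgyq cku ljjwe phe gwe hcnbx yzu
Hunk 6: at line 8 remove [phe,gwe,hcnbx] add [diwic,qpaq,vzwuk] -> 12 lines: dht xylpd vejbc sxci zdfi dgyq cku ljjwe diwic qpaq vzwuk yzu
Hunk 7: at line 5 remove [cku,ljjwe] add [kzsax,rgpl] -> 12 lines: dht xylpd vejbc sxci zdfi dgyq kzsax rgpl diwic qpaq vzwuk yzu
Final line 7: kzsax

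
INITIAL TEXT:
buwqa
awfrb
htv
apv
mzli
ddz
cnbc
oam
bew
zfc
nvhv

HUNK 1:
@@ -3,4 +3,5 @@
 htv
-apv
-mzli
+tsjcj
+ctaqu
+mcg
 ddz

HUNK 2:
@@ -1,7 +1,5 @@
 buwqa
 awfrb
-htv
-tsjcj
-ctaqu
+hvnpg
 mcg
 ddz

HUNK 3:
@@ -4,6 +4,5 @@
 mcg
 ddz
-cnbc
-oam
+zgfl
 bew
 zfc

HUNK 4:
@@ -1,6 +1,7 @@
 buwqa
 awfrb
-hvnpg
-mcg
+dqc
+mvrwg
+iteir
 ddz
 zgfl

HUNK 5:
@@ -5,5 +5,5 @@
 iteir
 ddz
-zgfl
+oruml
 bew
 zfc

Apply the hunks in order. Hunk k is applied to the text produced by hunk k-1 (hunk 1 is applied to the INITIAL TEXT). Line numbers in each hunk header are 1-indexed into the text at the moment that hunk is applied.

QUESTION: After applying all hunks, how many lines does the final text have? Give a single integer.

Answer: 10

Derivation:
Hunk 1: at line 3 remove [apv,mzli] add [tsjcj,ctaqu,mcg] -> 12 lines: buwqa awfrb htv tsjcj ctaqu mcg ddz cnbc oam bew zfc nvhv
Hunk 2: at line 1 remove [htv,tsjcj,ctaqu] add [hvnpg] -> 10 lines: buwqa awfrb hvnpg mcg ddz cnbc oam bew zfc nvhv
Hunk 3: at line 4 remove [cnbc,oam] add [zgfl] -> 9 lines: buwqa awfrb hvnpg mcg ddz zgfl bew zfc nvhv
Hunk 4: at line 1 remove [hvnpg,mcg] add [dqc,mvrwg,iteir] -> 10 lines: buwqa awfrb dqc mvrwg iteir ddz zgfl bew zfc nvhv
Hunk 5: at line 5 remove [zgfl] add [oruml] -> 10 lines: buwqa awfrb dqc mvrwg iteir ddz oruml bew zfc nvhv
Final line count: 10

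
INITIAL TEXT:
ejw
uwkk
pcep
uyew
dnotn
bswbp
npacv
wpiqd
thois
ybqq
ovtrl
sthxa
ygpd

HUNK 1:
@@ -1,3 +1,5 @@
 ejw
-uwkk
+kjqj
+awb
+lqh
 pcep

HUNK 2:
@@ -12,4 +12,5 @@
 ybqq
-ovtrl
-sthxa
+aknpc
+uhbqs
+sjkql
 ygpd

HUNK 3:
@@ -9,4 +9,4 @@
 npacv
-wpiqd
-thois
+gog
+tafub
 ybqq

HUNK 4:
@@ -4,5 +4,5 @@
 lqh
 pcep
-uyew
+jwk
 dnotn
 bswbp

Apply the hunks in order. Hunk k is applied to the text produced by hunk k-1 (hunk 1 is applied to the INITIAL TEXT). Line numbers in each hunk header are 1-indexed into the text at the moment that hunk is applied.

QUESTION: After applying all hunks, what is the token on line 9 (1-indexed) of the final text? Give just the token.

Hunk 1: at line 1 remove [uwkk] add [kjqj,awb,lqh] -> 15 lines: ejw kjqj awb lqh pcep uyew dnotn bswbp npacv wpiqd thois ybqq ovtrl sthxa ygpd
Hunk 2: at line 12 remove [ovtrl,sthxa] add [aknpc,uhbqs,sjkql] -> 16 lines: ejw kjqj awb lqh pcep uyew dnotn bswbp npacv wpiqd thois ybqq aknpc uhbqs sjkql ygpd
Hunk 3: at line 9 remove [wpiqd,thois] add [gog,tafub] -> 16 lines: ejw kjqj awb lqh pcep uyew dnotn bswbp npacv gog tafub ybqq aknpc uhbqs sjkql ygpd
Hunk 4: at line 4 remove [uyew] add [jwk] -> 16 lines: ejw kjqj awb lqh pcep jwk dnotn bswbp npacv gog tafub ybqq aknpc uhbqs sjkql ygpd
Final line 9: npacv

Answer: npacv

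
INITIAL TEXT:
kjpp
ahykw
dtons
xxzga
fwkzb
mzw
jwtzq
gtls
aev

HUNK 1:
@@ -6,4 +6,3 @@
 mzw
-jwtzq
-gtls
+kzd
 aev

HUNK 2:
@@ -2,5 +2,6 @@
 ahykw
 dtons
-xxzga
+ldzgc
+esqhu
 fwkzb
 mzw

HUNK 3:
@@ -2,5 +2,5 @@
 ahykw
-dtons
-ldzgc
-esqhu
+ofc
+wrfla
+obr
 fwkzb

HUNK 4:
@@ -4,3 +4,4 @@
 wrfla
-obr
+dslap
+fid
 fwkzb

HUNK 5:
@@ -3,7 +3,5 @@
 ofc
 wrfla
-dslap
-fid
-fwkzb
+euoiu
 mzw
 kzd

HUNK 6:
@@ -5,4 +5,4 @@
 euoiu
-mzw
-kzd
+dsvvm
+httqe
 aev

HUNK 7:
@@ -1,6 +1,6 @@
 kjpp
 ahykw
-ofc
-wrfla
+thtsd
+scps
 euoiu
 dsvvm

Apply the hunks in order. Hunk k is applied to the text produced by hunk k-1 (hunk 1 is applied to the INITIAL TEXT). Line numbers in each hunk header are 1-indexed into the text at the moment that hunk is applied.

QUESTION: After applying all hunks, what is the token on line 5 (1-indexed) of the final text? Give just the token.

Answer: euoiu

Derivation:
Hunk 1: at line 6 remove [jwtzq,gtls] add [kzd] -> 8 lines: kjpp ahykw dtons xxzga fwkzb mzw kzd aev
Hunk 2: at line 2 remove [xxzga] add [ldzgc,esqhu] -> 9 lines: kjpp ahykw dtons ldzgc esqhu fwkzb mzw kzd aev
Hunk 3: at line 2 remove [dtons,ldzgc,esqhu] add [ofc,wrfla,obr] -> 9 lines: kjpp ahykw ofc wrfla obr fwkzb mzw kzd aev
Hunk 4: at line 4 remove [obr] add [dslap,fid] -> 10 lines: kjpp ahykw ofc wrfla dslap fid fwkzb mzw kzd aev
Hunk 5: at line 3 remove [dslap,fid,fwkzb] add [euoiu] -> 8 lines: kjpp ahykw ofc wrfla euoiu mzw kzd aev
Hunk 6: at line 5 remove [mzw,kzd] add [dsvvm,httqe] -> 8 lines: kjpp ahykw ofc wrfla euoiu dsvvm httqe aev
Hunk 7: at line 1 remove [ofc,wrfla] add [thtsd,scps] -> 8 lines: kjpp ahykw thtsd scps euoiu dsvvm httqe aev
Final line 5: euoiu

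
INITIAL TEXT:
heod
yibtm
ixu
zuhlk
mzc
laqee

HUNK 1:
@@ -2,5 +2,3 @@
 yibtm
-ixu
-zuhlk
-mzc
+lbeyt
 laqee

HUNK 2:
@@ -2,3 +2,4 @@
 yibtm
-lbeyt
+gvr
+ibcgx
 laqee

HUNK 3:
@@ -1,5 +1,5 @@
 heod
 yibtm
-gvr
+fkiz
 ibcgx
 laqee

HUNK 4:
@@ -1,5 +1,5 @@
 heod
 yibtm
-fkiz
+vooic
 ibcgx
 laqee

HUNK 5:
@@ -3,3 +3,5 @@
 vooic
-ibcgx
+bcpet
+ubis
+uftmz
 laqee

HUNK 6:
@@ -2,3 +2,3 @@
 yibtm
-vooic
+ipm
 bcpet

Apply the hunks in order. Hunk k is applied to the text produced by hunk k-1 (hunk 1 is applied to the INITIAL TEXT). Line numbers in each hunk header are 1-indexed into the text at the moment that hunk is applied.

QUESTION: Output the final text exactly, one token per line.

Answer: heod
yibtm
ipm
bcpet
ubis
uftmz
laqee

Derivation:
Hunk 1: at line 2 remove [ixu,zuhlk,mzc] add [lbeyt] -> 4 lines: heod yibtm lbeyt laqee
Hunk 2: at line 2 remove [lbeyt] add [gvr,ibcgx] -> 5 lines: heod yibtm gvr ibcgx laqee
Hunk 3: at line 1 remove [gvr] add [fkiz] -> 5 lines: heod yibtm fkiz ibcgx laqee
Hunk 4: at line 1 remove [fkiz] add [vooic] -> 5 lines: heod yibtm vooic ibcgx laqee
Hunk 5: at line 3 remove [ibcgx] add [bcpet,ubis,uftmz] -> 7 lines: heod yibtm vooic bcpet ubis uftmz laqee
Hunk 6: at line 2 remove [vooic] add [ipm] -> 7 lines: heod yibtm ipm bcpet ubis uftmz laqee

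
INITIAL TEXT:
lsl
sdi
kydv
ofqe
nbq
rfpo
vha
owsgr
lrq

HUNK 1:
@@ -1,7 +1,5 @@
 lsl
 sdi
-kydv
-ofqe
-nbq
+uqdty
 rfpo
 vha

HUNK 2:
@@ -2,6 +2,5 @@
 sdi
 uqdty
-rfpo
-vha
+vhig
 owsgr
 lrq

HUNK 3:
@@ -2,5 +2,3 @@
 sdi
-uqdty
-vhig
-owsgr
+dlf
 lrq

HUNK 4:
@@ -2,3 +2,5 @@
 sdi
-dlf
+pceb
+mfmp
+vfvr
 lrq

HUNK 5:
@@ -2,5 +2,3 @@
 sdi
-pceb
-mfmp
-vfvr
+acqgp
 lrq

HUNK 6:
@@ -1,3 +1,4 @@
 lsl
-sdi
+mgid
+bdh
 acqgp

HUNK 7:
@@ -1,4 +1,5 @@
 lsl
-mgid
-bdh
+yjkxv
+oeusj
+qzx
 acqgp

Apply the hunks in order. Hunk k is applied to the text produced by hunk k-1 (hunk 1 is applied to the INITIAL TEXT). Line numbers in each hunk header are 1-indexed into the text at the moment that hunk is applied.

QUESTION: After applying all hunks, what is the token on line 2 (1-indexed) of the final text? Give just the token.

Answer: yjkxv

Derivation:
Hunk 1: at line 1 remove [kydv,ofqe,nbq] add [uqdty] -> 7 lines: lsl sdi uqdty rfpo vha owsgr lrq
Hunk 2: at line 2 remove [rfpo,vha] add [vhig] -> 6 lines: lsl sdi uqdty vhig owsgr lrq
Hunk 3: at line 2 remove [uqdty,vhig,owsgr] add [dlf] -> 4 lines: lsl sdi dlf lrq
Hunk 4: at line 2 remove [dlf] add [pceb,mfmp,vfvr] -> 6 lines: lsl sdi pceb mfmp vfvr lrq
Hunk 5: at line 2 remove [pceb,mfmp,vfvr] add [acqgp] -> 4 lines: lsl sdi acqgp lrq
Hunk 6: at line 1 remove [sdi] add [mgid,bdh] -> 5 lines: lsl mgid bdh acqgp lrq
Hunk 7: at line 1 remove [mgid,bdh] add [yjkxv,oeusj,qzx] -> 6 lines: lsl yjkxv oeusj qzx acqgp lrq
Final line 2: yjkxv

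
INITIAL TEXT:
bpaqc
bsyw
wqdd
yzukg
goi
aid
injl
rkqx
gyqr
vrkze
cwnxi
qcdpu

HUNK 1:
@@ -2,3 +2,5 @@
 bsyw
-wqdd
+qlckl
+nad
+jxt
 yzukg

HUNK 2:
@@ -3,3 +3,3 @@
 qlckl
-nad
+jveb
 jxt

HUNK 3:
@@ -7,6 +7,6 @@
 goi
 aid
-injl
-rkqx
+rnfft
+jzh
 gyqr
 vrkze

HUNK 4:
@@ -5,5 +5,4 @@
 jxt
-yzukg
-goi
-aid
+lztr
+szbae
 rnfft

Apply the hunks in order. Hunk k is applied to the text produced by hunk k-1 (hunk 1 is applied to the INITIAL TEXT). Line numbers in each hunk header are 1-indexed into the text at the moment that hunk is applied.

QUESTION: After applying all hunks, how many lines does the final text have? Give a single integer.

Hunk 1: at line 2 remove [wqdd] add [qlckl,nad,jxt] -> 14 lines: bpaqc bsyw qlckl nad jxt yzukg goi aid injl rkqx gyqr vrkze cwnxi qcdpu
Hunk 2: at line 3 remove [nad] add [jveb] -> 14 lines: bpaqc bsyw qlckl jveb jxt yzukg goi aid injl rkqx gyqr vrkze cwnxi qcdpu
Hunk 3: at line 7 remove [injl,rkqx] add [rnfft,jzh] -> 14 lines: bpaqc bsyw qlckl jveb jxt yzukg goi aid rnfft jzh gyqr vrkze cwnxi qcdpu
Hunk 4: at line 5 remove [yzukg,goi,aid] add [lztr,szbae] -> 13 lines: bpaqc bsyw qlckl jveb jxt lztr szbae rnfft jzh gyqr vrkze cwnxi qcdpu
Final line count: 13

Answer: 13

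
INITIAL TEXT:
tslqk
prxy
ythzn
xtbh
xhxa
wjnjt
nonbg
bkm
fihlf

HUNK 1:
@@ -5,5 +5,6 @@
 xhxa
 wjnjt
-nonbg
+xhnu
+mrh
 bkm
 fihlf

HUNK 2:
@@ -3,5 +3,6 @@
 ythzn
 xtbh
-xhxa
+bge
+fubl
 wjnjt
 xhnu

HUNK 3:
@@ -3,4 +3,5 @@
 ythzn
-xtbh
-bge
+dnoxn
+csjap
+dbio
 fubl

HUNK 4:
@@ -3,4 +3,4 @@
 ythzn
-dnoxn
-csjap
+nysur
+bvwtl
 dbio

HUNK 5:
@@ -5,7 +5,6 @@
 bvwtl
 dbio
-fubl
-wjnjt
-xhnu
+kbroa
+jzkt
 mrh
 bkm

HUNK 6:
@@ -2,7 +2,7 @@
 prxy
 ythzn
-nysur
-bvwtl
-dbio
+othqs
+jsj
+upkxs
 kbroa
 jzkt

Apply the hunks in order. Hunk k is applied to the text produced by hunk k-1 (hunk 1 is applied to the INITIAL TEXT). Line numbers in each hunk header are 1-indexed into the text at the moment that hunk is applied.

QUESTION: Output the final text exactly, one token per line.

Hunk 1: at line 5 remove [nonbg] add [xhnu,mrh] -> 10 lines: tslqk prxy ythzn xtbh xhxa wjnjt xhnu mrh bkm fihlf
Hunk 2: at line 3 remove [xhxa] add [bge,fubl] -> 11 lines: tslqk prxy ythzn xtbh bge fubl wjnjt xhnu mrh bkm fihlf
Hunk 3: at line 3 remove [xtbh,bge] add [dnoxn,csjap,dbio] -> 12 lines: tslqk prxy ythzn dnoxn csjap dbio fubl wjnjt xhnu mrh bkm fihlf
Hunk 4: at line 3 remove [dnoxn,csjap] add [nysur,bvwtl] -> 12 lines: tslqk prxy ythzn nysur bvwtl dbio fubl wjnjt xhnu mrh bkm fihlf
Hunk 5: at line 5 remove [fubl,wjnjt,xhnu] add [kbroa,jzkt] -> 11 lines: tslqk prxy ythzn nysur bvwtl dbio kbroa jzkt mrh bkm fihlf
Hunk 6: at line 2 remove [nysur,bvwtl,dbio] add [othqs,jsj,upkxs] -> 11 lines: tslqk prxy ythzn othqs jsj upkxs kbroa jzkt mrh bkm fihlf

Answer: tslqk
prxy
ythzn
othqs
jsj
upkxs
kbroa
jzkt
mrh
bkm
fihlf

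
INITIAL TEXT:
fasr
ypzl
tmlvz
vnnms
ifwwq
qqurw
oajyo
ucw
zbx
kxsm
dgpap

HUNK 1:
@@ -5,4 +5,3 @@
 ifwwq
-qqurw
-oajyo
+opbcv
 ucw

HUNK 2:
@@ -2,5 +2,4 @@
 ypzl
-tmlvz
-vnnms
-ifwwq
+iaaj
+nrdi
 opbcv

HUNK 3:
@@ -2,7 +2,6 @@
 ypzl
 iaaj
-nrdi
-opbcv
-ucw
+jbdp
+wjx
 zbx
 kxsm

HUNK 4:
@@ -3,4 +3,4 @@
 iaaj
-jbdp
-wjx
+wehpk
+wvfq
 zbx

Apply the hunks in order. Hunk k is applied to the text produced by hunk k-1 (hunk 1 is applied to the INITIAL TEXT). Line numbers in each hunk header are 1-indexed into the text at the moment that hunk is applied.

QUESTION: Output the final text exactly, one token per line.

Hunk 1: at line 5 remove [qqurw,oajyo] add [opbcv] -> 10 lines: fasr ypzl tmlvz vnnms ifwwq opbcv ucw zbx kxsm dgpap
Hunk 2: at line 2 remove [tmlvz,vnnms,ifwwq] add [iaaj,nrdi] -> 9 lines: fasr ypzl iaaj nrdi opbcv ucw zbx kxsm dgpap
Hunk 3: at line 2 remove [nrdi,opbcv,ucw] add [jbdp,wjx] -> 8 lines: fasr ypzl iaaj jbdp wjx zbx kxsm dgpap
Hunk 4: at line 3 remove [jbdp,wjx] add [wehpk,wvfq] -> 8 lines: fasr ypzl iaaj wehpk wvfq zbx kxsm dgpap

Answer: fasr
ypzl
iaaj
wehpk
wvfq
zbx
kxsm
dgpap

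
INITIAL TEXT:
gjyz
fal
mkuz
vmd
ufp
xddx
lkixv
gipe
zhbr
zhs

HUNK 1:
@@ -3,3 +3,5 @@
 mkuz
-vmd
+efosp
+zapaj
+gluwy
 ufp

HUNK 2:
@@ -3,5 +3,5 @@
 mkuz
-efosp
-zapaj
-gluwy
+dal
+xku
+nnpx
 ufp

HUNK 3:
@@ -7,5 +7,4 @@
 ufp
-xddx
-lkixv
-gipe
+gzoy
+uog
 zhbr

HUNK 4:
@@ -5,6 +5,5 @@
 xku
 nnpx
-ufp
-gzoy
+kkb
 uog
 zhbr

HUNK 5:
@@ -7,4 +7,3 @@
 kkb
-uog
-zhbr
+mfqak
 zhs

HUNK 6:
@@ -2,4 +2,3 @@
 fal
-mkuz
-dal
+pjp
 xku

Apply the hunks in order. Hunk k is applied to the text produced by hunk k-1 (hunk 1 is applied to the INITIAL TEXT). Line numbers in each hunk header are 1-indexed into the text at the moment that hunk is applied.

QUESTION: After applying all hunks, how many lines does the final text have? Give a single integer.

Hunk 1: at line 3 remove [vmd] add [efosp,zapaj,gluwy] -> 12 lines: gjyz fal mkuz efosp zapaj gluwy ufp xddx lkixv gipe zhbr zhs
Hunk 2: at line 3 remove [efosp,zapaj,gluwy] add [dal,xku,nnpx] -> 12 lines: gjyz fal mkuz dal xku nnpx ufp xddx lkixv gipe zhbr zhs
Hunk 3: at line 7 remove [xddx,lkixv,gipe] add [gzoy,uog] -> 11 lines: gjyz fal mkuz dal xku nnpx ufp gzoy uog zhbr zhs
Hunk 4: at line 5 remove [ufp,gzoy] add [kkb] -> 10 lines: gjyz fal mkuz dal xku nnpx kkb uog zhbr zhs
Hunk 5: at line 7 remove [uog,zhbr] add [mfqak] -> 9 lines: gjyz fal mkuz dal xku nnpx kkb mfqak zhs
Hunk 6: at line 2 remove [mkuz,dal] add [pjp] -> 8 lines: gjyz fal pjp xku nnpx kkb mfqak zhs
Final line count: 8

Answer: 8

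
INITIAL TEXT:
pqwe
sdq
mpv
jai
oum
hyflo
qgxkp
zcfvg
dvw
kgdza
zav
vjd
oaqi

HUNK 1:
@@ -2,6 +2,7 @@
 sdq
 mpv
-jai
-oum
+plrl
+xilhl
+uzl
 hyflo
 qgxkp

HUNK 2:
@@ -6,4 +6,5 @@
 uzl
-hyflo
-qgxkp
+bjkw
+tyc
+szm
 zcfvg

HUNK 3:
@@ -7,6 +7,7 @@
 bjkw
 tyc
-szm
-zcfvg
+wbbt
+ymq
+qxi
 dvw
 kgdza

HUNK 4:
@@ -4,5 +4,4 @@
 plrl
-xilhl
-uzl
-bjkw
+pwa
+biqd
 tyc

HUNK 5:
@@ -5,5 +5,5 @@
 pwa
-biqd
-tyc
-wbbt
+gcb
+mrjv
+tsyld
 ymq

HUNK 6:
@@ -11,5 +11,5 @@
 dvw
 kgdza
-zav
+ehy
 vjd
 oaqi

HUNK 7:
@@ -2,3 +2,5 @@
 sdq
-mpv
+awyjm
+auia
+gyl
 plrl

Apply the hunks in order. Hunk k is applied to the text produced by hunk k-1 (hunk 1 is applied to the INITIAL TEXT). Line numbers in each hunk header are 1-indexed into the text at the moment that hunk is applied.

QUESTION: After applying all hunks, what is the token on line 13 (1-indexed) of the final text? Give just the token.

Answer: dvw

Derivation:
Hunk 1: at line 2 remove [jai,oum] add [plrl,xilhl,uzl] -> 14 lines: pqwe sdq mpv plrl xilhl uzl hyflo qgxkp zcfvg dvw kgdza zav vjd oaqi
Hunk 2: at line 6 remove [hyflo,qgxkp] add [bjkw,tyc,szm] -> 15 lines: pqwe sdq mpv plrl xilhl uzl bjkw tyc szm zcfvg dvw kgdza zav vjd oaqi
Hunk 3: at line 7 remove [szm,zcfvg] add [wbbt,ymq,qxi] -> 16 lines: pqwe sdq mpv plrl xilhl uzl bjkw tyc wbbt ymq qxi dvw kgdza zav vjd oaqi
Hunk 4: at line 4 remove [xilhl,uzl,bjkw] add [pwa,biqd] -> 15 lines: pqwe sdq mpv plrl pwa biqd tyc wbbt ymq qxi dvw kgdza zav vjd oaqi
Hunk 5: at line 5 remove [biqd,tyc,wbbt] add [gcb,mrjv,tsyld] -> 15 lines: pqwe sdq mpv plrl pwa gcb mrjv tsyld ymq qxi dvw kgdza zav vjd oaqi
Hunk 6: at line 11 remove [zav] add [ehy] -> 15 lines: pqwe sdq mpv plrl pwa gcb mrjv tsyld ymq qxi dvw kgdza ehy vjd oaqi
Hunk 7: at line 2 remove [mpv] add [awyjm,auia,gyl] -> 17 lines: pqwe sdq awyjm auia gyl plrl pwa gcb mrjv tsyld ymq qxi dvw kgdza ehy vjd oaqi
Final line 13: dvw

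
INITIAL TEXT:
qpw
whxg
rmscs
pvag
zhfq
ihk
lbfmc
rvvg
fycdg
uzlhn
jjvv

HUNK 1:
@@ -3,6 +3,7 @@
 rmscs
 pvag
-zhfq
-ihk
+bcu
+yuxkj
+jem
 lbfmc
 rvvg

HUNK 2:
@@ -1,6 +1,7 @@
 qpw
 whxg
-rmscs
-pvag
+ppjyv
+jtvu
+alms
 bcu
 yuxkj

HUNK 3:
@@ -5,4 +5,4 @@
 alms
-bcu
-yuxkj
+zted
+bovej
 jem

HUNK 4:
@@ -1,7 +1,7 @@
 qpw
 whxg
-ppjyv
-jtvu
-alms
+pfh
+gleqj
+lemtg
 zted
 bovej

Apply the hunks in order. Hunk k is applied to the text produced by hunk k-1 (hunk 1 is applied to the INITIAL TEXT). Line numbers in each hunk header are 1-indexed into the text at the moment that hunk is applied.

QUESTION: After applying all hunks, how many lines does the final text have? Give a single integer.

Answer: 13

Derivation:
Hunk 1: at line 3 remove [zhfq,ihk] add [bcu,yuxkj,jem] -> 12 lines: qpw whxg rmscs pvag bcu yuxkj jem lbfmc rvvg fycdg uzlhn jjvv
Hunk 2: at line 1 remove [rmscs,pvag] add [ppjyv,jtvu,alms] -> 13 lines: qpw whxg ppjyv jtvu alms bcu yuxkj jem lbfmc rvvg fycdg uzlhn jjvv
Hunk 3: at line 5 remove [bcu,yuxkj] add [zted,bovej] -> 13 lines: qpw whxg ppjyv jtvu alms zted bovej jem lbfmc rvvg fycdg uzlhn jjvv
Hunk 4: at line 1 remove [ppjyv,jtvu,alms] add [pfh,gleqj,lemtg] -> 13 lines: qpw whxg pfh gleqj lemtg zted bovej jem lbfmc rvvg fycdg uzlhn jjvv
Final line count: 13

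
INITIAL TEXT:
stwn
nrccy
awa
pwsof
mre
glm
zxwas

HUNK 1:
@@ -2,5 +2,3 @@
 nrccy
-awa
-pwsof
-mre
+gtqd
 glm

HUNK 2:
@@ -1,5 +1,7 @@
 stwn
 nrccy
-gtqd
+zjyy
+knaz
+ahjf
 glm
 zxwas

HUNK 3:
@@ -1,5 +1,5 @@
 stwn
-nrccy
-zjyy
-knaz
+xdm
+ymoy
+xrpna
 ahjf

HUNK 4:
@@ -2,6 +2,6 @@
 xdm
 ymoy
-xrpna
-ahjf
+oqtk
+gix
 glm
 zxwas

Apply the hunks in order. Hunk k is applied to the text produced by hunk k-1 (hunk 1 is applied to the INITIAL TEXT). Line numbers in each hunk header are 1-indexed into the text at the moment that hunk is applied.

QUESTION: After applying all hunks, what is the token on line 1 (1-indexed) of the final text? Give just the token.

Hunk 1: at line 2 remove [awa,pwsof,mre] add [gtqd] -> 5 lines: stwn nrccy gtqd glm zxwas
Hunk 2: at line 1 remove [gtqd] add [zjyy,knaz,ahjf] -> 7 lines: stwn nrccy zjyy knaz ahjf glm zxwas
Hunk 3: at line 1 remove [nrccy,zjyy,knaz] add [xdm,ymoy,xrpna] -> 7 lines: stwn xdm ymoy xrpna ahjf glm zxwas
Hunk 4: at line 2 remove [xrpna,ahjf] add [oqtk,gix] -> 7 lines: stwn xdm ymoy oqtk gix glm zxwas
Final line 1: stwn

Answer: stwn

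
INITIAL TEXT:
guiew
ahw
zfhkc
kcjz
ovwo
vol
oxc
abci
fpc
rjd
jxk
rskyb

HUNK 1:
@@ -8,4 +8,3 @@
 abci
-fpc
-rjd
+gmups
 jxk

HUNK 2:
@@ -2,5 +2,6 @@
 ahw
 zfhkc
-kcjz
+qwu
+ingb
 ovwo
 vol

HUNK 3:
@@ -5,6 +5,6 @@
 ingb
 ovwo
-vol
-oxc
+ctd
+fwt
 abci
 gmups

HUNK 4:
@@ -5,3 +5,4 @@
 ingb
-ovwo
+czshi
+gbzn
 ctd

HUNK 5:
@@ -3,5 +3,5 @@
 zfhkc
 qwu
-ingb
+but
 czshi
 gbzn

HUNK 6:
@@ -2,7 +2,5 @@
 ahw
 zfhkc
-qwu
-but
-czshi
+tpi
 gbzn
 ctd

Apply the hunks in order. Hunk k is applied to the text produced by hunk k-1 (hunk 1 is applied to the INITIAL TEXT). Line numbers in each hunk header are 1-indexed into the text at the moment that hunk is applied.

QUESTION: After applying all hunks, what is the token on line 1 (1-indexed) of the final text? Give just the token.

Hunk 1: at line 8 remove [fpc,rjd] add [gmups] -> 11 lines: guiew ahw zfhkc kcjz ovwo vol oxc abci gmups jxk rskyb
Hunk 2: at line 2 remove [kcjz] add [qwu,ingb] -> 12 lines: guiew ahw zfhkc qwu ingb ovwo vol oxc abci gmups jxk rskyb
Hunk 3: at line 5 remove [vol,oxc] add [ctd,fwt] -> 12 lines: guiew ahw zfhkc qwu ingb ovwo ctd fwt abci gmups jxk rskyb
Hunk 4: at line 5 remove [ovwo] add [czshi,gbzn] -> 13 lines: guiew ahw zfhkc qwu ingb czshi gbzn ctd fwt abci gmups jxk rskyb
Hunk 5: at line 3 remove [ingb] add [but] -> 13 lines: guiew ahw zfhkc qwu but czshi gbzn ctd fwt abci gmups jxk rskyb
Hunk 6: at line 2 remove [qwu,but,czshi] add [tpi] -> 11 lines: guiew ahw zfhkc tpi gbzn ctd fwt abci gmups jxk rskyb
Final line 1: guiew

Answer: guiew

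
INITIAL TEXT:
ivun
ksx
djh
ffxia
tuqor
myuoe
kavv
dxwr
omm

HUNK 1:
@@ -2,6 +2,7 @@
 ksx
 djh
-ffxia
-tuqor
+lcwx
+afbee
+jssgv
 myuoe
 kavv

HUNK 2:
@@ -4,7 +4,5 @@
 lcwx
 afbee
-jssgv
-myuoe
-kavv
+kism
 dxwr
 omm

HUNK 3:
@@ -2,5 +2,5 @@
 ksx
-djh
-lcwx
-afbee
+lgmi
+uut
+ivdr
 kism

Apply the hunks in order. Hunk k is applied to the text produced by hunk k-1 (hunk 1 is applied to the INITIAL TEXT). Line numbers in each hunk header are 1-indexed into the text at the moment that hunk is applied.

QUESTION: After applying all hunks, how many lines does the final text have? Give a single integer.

Hunk 1: at line 2 remove [ffxia,tuqor] add [lcwx,afbee,jssgv] -> 10 lines: ivun ksx djh lcwx afbee jssgv myuoe kavv dxwr omm
Hunk 2: at line 4 remove [jssgv,myuoe,kavv] add [kism] -> 8 lines: ivun ksx djh lcwx afbee kism dxwr omm
Hunk 3: at line 2 remove [djh,lcwx,afbee] add [lgmi,uut,ivdr] -> 8 lines: ivun ksx lgmi uut ivdr kism dxwr omm
Final line count: 8

Answer: 8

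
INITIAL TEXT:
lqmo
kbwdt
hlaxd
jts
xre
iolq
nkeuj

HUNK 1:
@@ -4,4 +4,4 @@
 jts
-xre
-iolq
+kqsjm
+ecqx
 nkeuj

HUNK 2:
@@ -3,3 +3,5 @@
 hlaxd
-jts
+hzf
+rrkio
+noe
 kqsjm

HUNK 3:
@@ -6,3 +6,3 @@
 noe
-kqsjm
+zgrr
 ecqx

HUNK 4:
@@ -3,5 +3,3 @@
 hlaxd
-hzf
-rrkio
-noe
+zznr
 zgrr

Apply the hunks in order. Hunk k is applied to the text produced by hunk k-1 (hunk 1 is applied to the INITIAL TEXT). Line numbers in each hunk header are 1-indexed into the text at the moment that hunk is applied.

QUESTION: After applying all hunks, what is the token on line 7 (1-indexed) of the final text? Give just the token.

Hunk 1: at line 4 remove [xre,iolq] add [kqsjm,ecqx] -> 7 lines: lqmo kbwdt hlaxd jts kqsjm ecqx nkeuj
Hunk 2: at line 3 remove [jts] add [hzf,rrkio,noe] -> 9 lines: lqmo kbwdt hlaxd hzf rrkio noe kqsjm ecqx nkeuj
Hunk 3: at line 6 remove [kqsjm] add [zgrr] -> 9 lines: lqmo kbwdt hlaxd hzf rrkio noe zgrr ecqx nkeuj
Hunk 4: at line 3 remove [hzf,rrkio,noe] add [zznr] -> 7 lines: lqmo kbwdt hlaxd zznr zgrr ecqx nkeuj
Final line 7: nkeuj

Answer: nkeuj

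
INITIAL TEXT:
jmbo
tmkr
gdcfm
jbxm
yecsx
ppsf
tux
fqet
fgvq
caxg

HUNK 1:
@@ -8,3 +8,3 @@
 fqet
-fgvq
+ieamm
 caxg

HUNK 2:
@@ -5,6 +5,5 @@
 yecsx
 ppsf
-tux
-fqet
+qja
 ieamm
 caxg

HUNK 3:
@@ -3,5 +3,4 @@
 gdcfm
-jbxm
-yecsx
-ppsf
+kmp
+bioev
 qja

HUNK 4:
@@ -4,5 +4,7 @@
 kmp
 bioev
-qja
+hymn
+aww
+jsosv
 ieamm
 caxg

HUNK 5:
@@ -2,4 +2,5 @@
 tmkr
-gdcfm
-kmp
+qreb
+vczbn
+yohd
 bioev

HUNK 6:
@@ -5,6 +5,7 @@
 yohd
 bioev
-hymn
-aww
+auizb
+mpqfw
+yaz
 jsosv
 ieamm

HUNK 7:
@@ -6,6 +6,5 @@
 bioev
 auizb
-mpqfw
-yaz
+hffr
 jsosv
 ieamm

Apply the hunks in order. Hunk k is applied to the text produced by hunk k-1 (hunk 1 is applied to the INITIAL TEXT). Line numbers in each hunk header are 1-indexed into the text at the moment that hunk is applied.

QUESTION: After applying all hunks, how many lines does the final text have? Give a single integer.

Answer: 11

Derivation:
Hunk 1: at line 8 remove [fgvq] add [ieamm] -> 10 lines: jmbo tmkr gdcfm jbxm yecsx ppsf tux fqet ieamm caxg
Hunk 2: at line 5 remove [tux,fqet] add [qja] -> 9 lines: jmbo tmkr gdcfm jbxm yecsx ppsf qja ieamm caxg
Hunk 3: at line 3 remove [jbxm,yecsx,ppsf] add [kmp,bioev] -> 8 lines: jmbo tmkr gdcfm kmp bioev qja ieamm caxg
Hunk 4: at line 4 remove [qja] add [hymn,aww,jsosv] -> 10 lines: jmbo tmkr gdcfm kmp bioev hymn aww jsosv ieamm caxg
Hunk 5: at line 2 remove [gdcfm,kmp] add [qreb,vczbn,yohd] -> 11 lines: jmbo tmkr qreb vczbn yohd bioev hymn aww jsosv ieamm caxg
Hunk 6: at line 5 remove [hymn,aww] add [auizb,mpqfw,yaz] -> 12 lines: jmbo tmkr qreb vczbn yohd bioev auizb mpqfw yaz jsosv ieamm caxg
Hunk 7: at line 6 remove [mpqfw,yaz] add [hffr] -> 11 lines: jmbo tmkr qreb vczbn yohd bioev auizb hffr jsosv ieamm caxg
Final line count: 11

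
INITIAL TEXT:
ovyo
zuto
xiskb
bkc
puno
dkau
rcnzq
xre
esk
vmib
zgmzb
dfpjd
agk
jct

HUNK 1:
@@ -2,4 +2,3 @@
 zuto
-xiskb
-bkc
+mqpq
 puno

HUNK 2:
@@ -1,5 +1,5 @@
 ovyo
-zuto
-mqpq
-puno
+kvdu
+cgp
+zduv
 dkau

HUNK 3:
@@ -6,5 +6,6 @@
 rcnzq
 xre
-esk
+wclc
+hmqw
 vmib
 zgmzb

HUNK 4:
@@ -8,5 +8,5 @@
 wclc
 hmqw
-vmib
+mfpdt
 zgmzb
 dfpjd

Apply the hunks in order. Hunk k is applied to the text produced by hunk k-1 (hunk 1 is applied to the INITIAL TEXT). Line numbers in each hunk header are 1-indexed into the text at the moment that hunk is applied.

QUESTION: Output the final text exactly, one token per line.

Answer: ovyo
kvdu
cgp
zduv
dkau
rcnzq
xre
wclc
hmqw
mfpdt
zgmzb
dfpjd
agk
jct

Derivation:
Hunk 1: at line 2 remove [xiskb,bkc] add [mqpq] -> 13 lines: ovyo zuto mqpq puno dkau rcnzq xre esk vmib zgmzb dfpjd agk jct
Hunk 2: at line 1 remove [zuto,mqpq,puno] add [kvdu,cgp,zduv] -> 13 lines: ovyo kvdu cgp zduv dkau rcnzq xre esk vmib zgmzb dfpjd agk jct
Hunk 3: at line 6 remove [esk] add [wclc,hmqw] -> 14 lines: ovyo kvdu cgp zduv dkau rcnzq xre wclc hmqw vmib zgmzb dfpjd agk jct
Hunk 4: at line 8 remove [vmib] add [mfpdt] -> 14 lines: ovyo kvdu cgp zduv dkau rcnzq xre wclc hmqw mfpdt zgmzb dfpjd agk jct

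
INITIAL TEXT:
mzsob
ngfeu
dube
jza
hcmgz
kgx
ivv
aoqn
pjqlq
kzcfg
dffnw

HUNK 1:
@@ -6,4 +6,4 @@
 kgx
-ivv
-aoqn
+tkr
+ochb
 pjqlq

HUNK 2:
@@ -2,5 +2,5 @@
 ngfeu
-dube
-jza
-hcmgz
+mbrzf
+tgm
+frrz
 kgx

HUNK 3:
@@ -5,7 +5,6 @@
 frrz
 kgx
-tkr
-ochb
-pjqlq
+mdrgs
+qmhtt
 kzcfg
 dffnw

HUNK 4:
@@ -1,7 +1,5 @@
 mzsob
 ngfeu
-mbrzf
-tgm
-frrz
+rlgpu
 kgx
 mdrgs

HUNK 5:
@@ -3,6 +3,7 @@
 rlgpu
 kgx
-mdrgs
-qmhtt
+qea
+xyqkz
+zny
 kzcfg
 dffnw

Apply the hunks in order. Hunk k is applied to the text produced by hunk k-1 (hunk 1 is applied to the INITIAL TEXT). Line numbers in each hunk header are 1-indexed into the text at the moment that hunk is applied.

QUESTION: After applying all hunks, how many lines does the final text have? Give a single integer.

Hunk 1: at line 6 remove [ivv,aoqn] add [tkr,ochb] -> 11 lines: mzsob ngfeu dube jza hcmgz kgx tkr ochb pjqlq kzcfg dffnw
Hunk 2: at line 2 remove [dube,jza,hcmgz] add [mbrzf,tgm,frrz] -> 11 lines: mzsob ngfeu mbrzf tgm frrz kgx tkr ochb pjqlq kzcfg dffnw
Hunk 3: at line 5 remove [tkr,ochb,pjqlq] add [mdrgs,qmhtt] -> 10 lines: mzsob ngfeu mbrzf tgm frrz kgx mdrgs qmhtt kzcfg dffnw
Hunk 4: at line 1 remove [mbrzf,tgm,frrz] add [rlgpu] -> 8 lines: mzsob ngfeu rlgpu kgx mdrgs qmhtt kzcfg dffnw
Hunk 5: at line 3 remove [mdrgs,qmhtt] add [qea,xyqkz,zny] -> 9 lines: mzsob ngfeu rlgpu kgx qea xyqkz zny kzcfg dffnw
Final line count: 9

Answer: 9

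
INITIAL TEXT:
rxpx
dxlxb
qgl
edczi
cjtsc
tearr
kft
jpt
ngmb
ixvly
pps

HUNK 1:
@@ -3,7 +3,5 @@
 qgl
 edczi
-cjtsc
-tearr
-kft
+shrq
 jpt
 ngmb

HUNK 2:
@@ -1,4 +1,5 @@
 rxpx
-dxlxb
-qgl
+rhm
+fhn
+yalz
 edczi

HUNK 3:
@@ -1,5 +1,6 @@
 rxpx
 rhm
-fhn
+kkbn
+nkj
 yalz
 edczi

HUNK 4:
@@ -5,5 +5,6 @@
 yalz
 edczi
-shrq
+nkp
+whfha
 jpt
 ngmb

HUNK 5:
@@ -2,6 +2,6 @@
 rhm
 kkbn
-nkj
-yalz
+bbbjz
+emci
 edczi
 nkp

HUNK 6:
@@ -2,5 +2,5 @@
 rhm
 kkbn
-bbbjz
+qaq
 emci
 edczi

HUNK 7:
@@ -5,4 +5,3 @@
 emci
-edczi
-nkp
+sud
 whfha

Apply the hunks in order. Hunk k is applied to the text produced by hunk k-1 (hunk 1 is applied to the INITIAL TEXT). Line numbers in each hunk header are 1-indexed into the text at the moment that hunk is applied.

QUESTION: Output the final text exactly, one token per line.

Answer: rxpx
rhm
kkbn
qaq
emci
sud
whfha
jpt
ngmb
ixvly
pps

Derivation:
Hunk 1: at line 3 remove [cjtsc,tearr,kft] add [shrq] -> 9 lines: rxpx dxlxb qgl edczi shrq jpt ngmb ixvly pps
Hunk 2: at line 1 remove [dxlxb,qgl] add [rhm,fhn,yalz] -> 10 lines: rxpx rhm fhn yalz edczi shrq jpt ngmb ixvly pps
Hunk 3: at line 1 remove [fhn] add [kkbn,nkj] -> 11 lines: rxpx rhm kkbn nkj yalz edczi shrq jpt ngmb ixvly pps
Hunk 4: at line 5 remove [shrq] add [nkp,whfha] -> 12 lines: rxpx rhm kkbn nkj yalz edczi nkp whfha jpt ngmb ixvly pps
Hunk 5: at line 2 remove [nkj,yalz] add [bbbjz,emci] -> 12 lines: rxpx rhm kkbn bbbjz emci edczi nkp whfha jpt ngmb ixvly pps
Hunk 6: at line 2 remove [bbbjz] add [qaq] -> 12 lines: rxpx rhm kkbn qaq emci edczi nkp whfha jpt ngmb ixvly pps
Hunk 7: at line 5 remove [edczi,nkp] add [sud] -> 11 lines: rxpx rhm kkbn qaq emci sud whfha jpt ngmb ixvly pps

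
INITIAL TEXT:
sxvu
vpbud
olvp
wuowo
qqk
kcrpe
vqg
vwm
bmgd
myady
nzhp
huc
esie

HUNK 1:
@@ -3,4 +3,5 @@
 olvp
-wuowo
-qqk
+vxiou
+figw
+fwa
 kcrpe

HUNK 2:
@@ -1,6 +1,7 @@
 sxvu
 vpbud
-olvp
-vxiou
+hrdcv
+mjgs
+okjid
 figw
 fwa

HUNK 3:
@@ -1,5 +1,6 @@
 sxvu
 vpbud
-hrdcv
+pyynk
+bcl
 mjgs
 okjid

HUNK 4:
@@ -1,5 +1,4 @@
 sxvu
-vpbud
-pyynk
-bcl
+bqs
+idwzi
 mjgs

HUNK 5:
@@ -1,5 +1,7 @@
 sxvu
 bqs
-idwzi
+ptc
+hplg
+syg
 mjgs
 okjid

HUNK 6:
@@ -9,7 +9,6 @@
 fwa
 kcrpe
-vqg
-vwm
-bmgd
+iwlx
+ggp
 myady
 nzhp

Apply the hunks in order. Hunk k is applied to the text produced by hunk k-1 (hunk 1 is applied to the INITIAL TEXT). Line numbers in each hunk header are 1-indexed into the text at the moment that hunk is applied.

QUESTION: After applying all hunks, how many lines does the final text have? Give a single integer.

Hunk 1: at line 3 remove [wuowo,qqk] add [vxiou,figw,fwa] -> 14 lines: sxvu vpbud olvp vxiou figw fwa kcrpe vqg vwm bmgd myady nzhp huc esie
Hunk 2: at line 1 remove [olvp,vxiou] add [hrdcv,mjgs,okjid] -> 15 lines: sxvu vpbud hrdcv mjgs okjid figw fwa kcrpe vqg vwm bmgd myady nzhp huc esie
Hunk 3: at line 1 remove [hrdcv] add [pyynk,bcl] -> 16 lines: sxvu vpbud pyynk bcl mjgs okjid figw fwa kcrpe vqg vwm bmgd myady nzhp huc esie
Hunk 4: at line 1 remove [vpbud,pyynk,bcl] add [bqs,idwzi] -> 15 lines: sxvu bqs idwzi mjgs okjid figw fwa kcrpe vqg vwm bmgd myady nzhp huc esie
Hunk 5: at line 1 remove [idwzi] add [ptc,hplg,syg] -> 17 lines: sxvu bqs ptc hplg syg mjgs okjid figw fwa kcrpe vqg vwm bmgd myady nzhp huc esie
Hunk 6: at line 9 remove [vqg,vwm,bmgd] add [iwlx,ggp] -> 16 lines: sxvu bqs ptc hplg syg mjgs okjid figw fwa kcrpe iwlx ggp myady nzhp huc esie
Final line count: 16

Answer: 16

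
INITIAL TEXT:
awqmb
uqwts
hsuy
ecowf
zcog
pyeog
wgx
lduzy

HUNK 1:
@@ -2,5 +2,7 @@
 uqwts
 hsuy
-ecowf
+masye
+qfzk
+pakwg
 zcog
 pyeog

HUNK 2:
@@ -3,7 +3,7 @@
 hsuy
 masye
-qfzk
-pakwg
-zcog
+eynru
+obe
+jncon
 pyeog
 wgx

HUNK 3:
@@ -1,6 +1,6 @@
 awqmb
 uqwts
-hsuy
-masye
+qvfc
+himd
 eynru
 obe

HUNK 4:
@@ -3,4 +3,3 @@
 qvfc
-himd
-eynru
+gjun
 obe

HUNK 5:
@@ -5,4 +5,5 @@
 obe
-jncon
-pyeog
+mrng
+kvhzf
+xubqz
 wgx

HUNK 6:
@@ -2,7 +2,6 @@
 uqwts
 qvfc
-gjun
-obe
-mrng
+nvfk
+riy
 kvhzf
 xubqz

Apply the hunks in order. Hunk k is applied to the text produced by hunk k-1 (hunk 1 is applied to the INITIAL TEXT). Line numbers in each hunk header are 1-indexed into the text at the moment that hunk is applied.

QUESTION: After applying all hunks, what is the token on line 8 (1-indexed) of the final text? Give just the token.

Hunk 1: at line 2 remove [ecowf] add [masye,qfzk,pakwg] -> 10 lines: awqmb uqwts hsuy masye qfzk pakwg zcog pyeog wgx lduzy
Hunk 2: at line 3 remove [qfzk,pakwg,zcog] add [eynru,obe,jncon] -> 10 lines: awqmb uqwts hsuy masye eynru obe jncon pyeog wgx lduzy
Hunk 3: at line 1 remove [hsuy,masye] add [qvfc,himd] -> 10 lines: awqmb uqwts qvfc himd eynru obe jncon pyeog wgx lduzy
Hunk 4: at line 3 remove [himd,eynru] add [gjun] -> 9 lines: awqmb uqwts qvfc gjun obe jncon pyeog wgx lduzy
Hunk 5: at line 5 remove [jncon,pyeog] add [mrng,kvhzf,xubqz] -> 10 lines: awqmb uqwts qvfc gjun obe mrng kvhzf xubqz wgx lduzy
Hunk 6: at line 2 remove [gjun,obe,mrng] add [nvfk,riy] -> 9 lines: awqmb uqwts qvfc nvfk riy kvhzf xubqz wgx lduzy
Final line 8: wgx

Answer: wgx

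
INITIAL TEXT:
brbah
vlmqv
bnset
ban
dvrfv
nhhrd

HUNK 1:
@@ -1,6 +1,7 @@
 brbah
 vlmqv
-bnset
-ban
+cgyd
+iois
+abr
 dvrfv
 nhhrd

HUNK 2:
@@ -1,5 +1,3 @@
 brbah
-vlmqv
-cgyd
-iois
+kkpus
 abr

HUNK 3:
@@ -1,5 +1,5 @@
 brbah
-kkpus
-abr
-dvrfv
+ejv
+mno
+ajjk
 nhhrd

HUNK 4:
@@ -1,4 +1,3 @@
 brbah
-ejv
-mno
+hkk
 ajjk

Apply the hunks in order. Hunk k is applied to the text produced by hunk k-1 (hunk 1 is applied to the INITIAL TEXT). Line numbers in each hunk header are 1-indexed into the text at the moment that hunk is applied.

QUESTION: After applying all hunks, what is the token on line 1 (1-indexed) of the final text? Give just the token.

Hunk 1: at line 1 remove [bnset,ban] add [cgyd,iois,abr] -> 7 lines: brbah vlmqv cgyd iois abr dvrfv nhhrd
Hunk 2: at line 1 remove [vlmqv,cgyd,iois] add [kkpus] -> 5 lines: brbah kkpus abr dvrfv nhhrd
Hunk 3: at line 1 remove [kkpus,abr,dvrfv] add [ejv,mno,ajjk] -> 5 lines: brbah ejv mno ajjk nhhrd
Hunk 4: at line 1 remove [ejv,mno] add [hkk] -> 4 lines: brbah hkk ajjk nhhrd
Final line 1: brbah

Answer: brbah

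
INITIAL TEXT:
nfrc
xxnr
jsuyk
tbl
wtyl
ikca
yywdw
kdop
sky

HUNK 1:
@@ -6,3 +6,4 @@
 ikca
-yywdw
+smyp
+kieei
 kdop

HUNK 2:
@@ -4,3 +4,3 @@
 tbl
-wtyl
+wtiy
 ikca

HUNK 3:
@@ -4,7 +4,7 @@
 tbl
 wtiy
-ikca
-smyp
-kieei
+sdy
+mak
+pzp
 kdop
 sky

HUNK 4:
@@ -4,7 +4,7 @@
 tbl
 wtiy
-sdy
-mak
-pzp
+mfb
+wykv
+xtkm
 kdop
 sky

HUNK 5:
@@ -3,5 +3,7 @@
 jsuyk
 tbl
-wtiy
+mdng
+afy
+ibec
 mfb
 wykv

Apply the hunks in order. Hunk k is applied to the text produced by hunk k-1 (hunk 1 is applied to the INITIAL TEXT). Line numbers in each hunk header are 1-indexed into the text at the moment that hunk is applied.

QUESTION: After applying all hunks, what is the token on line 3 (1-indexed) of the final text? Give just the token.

Answer: jsuyk

Derivation:
Hunk 1: at line 6 remove [yywdw] add [smyp,kieei] -> 10 lines: nfrc xxnr jsuyk tbl wtyl ikca smyp kieei kdop sky
Hunk 2: at line 4 remove [wtyl] add [wtiy] -> 10 lines: nfrc xxnr jsuyk tbl wtiy ikca smyp kieei kdop sky
Hunk 3: at line 4 remove [ikca,smyp,kieei] add [sdy,mak,pzp] -> 10 lines: nfrc xxnr jsuyk tbl wtiy sdy mak pzp kdop sky
Hunk 4: at line 4 remove [sdy,mak,pzp] add [mfb,wykv,xtkm] -> 10 lines: nfrc xxnr jsuyk tbl wtiy mfb wykv xtkm kdop sky
Hunk 5: at line 3 remove [wtiy] add [mdng,afy,ibec] -> 12 lines: nfrc xxnr jsuyk tbl mdng afy ibec mfb wykv xtkm kdop sky
Final line 3: jsuyk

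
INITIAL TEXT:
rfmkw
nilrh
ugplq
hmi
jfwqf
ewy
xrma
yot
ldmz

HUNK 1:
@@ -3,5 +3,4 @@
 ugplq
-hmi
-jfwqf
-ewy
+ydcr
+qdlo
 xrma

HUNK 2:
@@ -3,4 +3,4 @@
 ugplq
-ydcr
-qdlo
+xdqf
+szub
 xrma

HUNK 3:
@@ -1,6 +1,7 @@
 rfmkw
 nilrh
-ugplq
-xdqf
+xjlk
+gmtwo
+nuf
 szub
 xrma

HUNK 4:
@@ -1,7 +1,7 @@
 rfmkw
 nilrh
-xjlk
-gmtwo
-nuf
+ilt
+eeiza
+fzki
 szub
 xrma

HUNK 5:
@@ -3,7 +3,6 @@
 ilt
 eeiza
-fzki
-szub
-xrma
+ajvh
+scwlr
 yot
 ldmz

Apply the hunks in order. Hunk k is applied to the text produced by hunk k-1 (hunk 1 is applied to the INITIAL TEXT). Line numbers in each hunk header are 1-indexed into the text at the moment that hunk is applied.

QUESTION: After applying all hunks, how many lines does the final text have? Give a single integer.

Answer: 8

Derivation:
Hunk 1: at line 3 remove [hmi,jfwqf,ewy] add [ydcr,qdlo] -> 8 lines: rfmkw nilrh ugplq ydcr qdlo xrma yot ldmz
Hunk 2: at line 3 remove [ydcr,qdlo] add [xdqf,szub] -> 8 lines: rfmkw nilrh ugplq xdqf szub xrma yot ldmz
Hunk 3: at line 1 remove [ugplq,xdqf] add [xjlk,gmtwo,nuf] -> 9 lines: rfmkw nilrh xjlk gmtwo nuf szub xrma yot ldmz
Hunk 4: at line 1 remove [xjlk,gmtwo,nuf] add [ilt,eeiza,fzki] -> 9 lines: rfmkw nilrh ilt eeiza fzki szub xrma yot ldmz
Hunk 5: at line 3 remove [fzki,szub,xrma] add [ajvh,scwlr] -> 8 lines: rfmkw nilrh ilt eeiza ajvh scwlr yot ldmz
Final line count: 8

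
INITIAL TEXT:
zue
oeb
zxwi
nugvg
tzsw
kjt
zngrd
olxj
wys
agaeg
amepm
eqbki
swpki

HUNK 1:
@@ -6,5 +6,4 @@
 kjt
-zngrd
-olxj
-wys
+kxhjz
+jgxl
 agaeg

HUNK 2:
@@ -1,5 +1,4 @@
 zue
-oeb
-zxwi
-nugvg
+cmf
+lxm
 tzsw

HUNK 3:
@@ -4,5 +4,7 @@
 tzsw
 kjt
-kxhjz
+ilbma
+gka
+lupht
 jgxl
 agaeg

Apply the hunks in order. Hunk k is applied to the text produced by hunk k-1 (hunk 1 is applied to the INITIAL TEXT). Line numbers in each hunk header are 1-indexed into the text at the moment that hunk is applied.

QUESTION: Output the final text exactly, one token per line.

Hunk 1: at line 6 remove [zngrd,olxj,wys] add [kxhjz,jgxl] -> 12 lines: zue oeb zxwi nugvg tzsw kjt kxhjz jgxl agaeg amepm eqbki swpki
Hunk 2: at line 1 remove [oeb,zxwi,nugvg] add [cmf,lxm] -> 11 lines: zue cmf lxm tzsw kjt kxhjz jgxl agaeg amepm eqbki swpki
Hunk 3: at line 4 remove [kxhjz] add [ilbma,gka,lupht] -> 13 lines: zue cmf lxm tzsw kjt ilbma gka lupht jgxl agaeg amepm eqbki swpki

Answer: zue
cmf
lxm
tzsw
kjt
ilbma
gka
lupht
jgxl
agaeg
amepm
eqbki
swpki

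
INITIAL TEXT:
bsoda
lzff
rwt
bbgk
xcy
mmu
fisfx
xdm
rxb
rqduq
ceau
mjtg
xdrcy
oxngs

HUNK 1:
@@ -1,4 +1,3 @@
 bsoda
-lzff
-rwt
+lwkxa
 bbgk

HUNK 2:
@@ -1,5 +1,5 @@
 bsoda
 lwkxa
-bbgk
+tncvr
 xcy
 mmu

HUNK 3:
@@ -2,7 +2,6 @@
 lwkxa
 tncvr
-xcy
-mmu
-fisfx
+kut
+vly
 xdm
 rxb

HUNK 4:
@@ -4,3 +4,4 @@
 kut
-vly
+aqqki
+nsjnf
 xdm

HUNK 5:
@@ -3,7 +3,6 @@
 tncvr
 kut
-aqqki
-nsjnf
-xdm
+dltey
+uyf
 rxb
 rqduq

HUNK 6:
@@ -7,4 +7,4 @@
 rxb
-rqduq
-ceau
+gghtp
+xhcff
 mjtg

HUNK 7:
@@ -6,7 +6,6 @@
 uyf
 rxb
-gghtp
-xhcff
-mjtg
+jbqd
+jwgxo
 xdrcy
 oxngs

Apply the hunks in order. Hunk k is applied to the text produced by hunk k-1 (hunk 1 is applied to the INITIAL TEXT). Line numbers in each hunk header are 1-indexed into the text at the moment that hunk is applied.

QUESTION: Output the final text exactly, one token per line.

Hunk 1: at line 1 remove [lzff,rwt] add [lwkxa] -> 13 lines: bsoda lwkxa bbgk xcy mmu fisfx xdm rxb rqduq ceau mjtg xdrcy oxngs
Hunk 2: at line 1 remove [bbgk] add [tncvr] -> 13 lines: bsoda lwkxa tncvr xcy mmu fisfx xdm rxb rqduq ceau mjtg xdrcy oxngs
Hunk 3: at line 2 remove [xcy,mmu,fisfx] add [kut,vly] -> 12 lines: bsoda lwkxa tncvr kut vly xdm rxb rqduq ceau mjtg xdrcy oxngs
Hunk 4: at line 4 remove [vly] add [aqqki,nsjnf] -> 13 lines: bsoda lwkxa tncvr kut aqqki nsjnf xdm rxb rqduq ceau mjtg xdrcy oxngs
Hunk 5: at line 3 remove [aqqki,nsjnf,xdm] add [dltey,uyf] -> 12 lines: bsoda lwkxa tncvr kut dltey uyf rxb rqduq ceau mjtg xdrcy oxngs
Hunk 6: at line 7 remove [rqduq,ceau] add [gghtp,xhcff] -> 12 lines: bsoda lwkxa tncvr kut dltey uyf rxb gghtp xhcff mjtg xdrcy oxngs
Hunk 7: at line 6 remove [gghtp,xhcff,mjtg] add [jbqd,jwgxo] -> 11 lines: bsoda lwkxa tncvr kut dltey uyf rxb jbqd jwgxo xdrcy oxngs

Answer: bsoda
lwkxa
tncvr
kut
dltey
uyf
rxb
jbqd
jwgxo
xdrcy
oxngs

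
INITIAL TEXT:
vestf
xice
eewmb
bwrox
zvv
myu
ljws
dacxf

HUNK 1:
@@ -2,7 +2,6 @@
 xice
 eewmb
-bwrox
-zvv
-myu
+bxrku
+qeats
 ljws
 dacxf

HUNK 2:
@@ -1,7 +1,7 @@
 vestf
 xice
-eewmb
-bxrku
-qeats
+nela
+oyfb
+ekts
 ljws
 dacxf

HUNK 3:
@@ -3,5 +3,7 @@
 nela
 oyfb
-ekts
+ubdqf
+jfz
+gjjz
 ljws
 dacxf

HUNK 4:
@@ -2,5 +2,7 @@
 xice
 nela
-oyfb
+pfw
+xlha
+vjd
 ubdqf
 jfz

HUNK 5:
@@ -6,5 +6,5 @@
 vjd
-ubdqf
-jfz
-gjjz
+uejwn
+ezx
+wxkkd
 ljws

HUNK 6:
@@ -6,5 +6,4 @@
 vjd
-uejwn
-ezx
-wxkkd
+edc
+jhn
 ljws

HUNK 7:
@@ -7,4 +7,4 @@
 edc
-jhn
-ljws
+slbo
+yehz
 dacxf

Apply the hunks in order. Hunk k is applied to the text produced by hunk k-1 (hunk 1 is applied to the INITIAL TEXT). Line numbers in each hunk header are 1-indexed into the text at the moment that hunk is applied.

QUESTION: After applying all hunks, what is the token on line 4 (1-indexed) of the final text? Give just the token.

Answer: pfw

Derivation:
Hunk 1: at line 2 remove [bwrox,zvv,myu] add [bxrku,qeats] -> 7 lines: vestf xice eewmb bxrku qeats ljws dacxf
Hunk 2: at line 1 remove [eewmb,bxrku,qeats] add [nela,oyfb,ekts] -> 7 lines: vestf xice nela oyfb ekts ljws dacxf
Hunk 3: at line 3 remove [ekts] add [ubdqf,jfz,gjjz] -> 9 lines: vestf xice nela oyfb ubdqf jfz gjjz ljws dacxf
Hunk 4: at line 2 remove [oyfb] add [pfw,xlha,vjd] -> 11 lines: vestf xice nela pfw xlha vjd ubdqf jfz gjjz ljws dacxf
Hunk 5: at line 6 remove [ubdqf,jfz,gjjz] add [uejwn,ezx,wxkkd] -> 11 lines: vestf xice nela pfw xlha vjd uejwn ezx wxkkd ljws dacxf
Hunk 6: at line 6 remove [uejwn,ezx,wxkkd] add [edc,jhn] -> 10 lines: vestf xice nela pfw xlha vjd edc jhn ljws dacxf
Hunk 7: at line 7 remove [jhn,ljws] add [slbo,yehz] -> 10 lines: vestf xice nela pfw xlha vjd edc slbo yehz dacxf
Final line 4: pfw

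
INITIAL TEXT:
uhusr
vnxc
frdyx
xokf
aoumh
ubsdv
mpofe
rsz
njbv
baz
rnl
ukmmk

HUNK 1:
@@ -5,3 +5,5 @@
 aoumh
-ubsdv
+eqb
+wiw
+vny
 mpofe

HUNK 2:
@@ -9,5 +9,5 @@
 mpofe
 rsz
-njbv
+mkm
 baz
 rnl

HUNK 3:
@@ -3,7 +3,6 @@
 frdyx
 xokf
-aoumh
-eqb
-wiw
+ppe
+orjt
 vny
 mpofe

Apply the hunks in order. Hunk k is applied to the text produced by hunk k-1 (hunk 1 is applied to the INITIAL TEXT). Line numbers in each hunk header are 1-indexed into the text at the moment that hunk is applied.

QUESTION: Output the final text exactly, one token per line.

Answer: uhusr
vnxc
frdyx
xokf
ppe
orjt
vny
mpofe
rsz
mkm
baz
rnl
ukmmk

Derivation:
Hunk 1: at line 5 remove [ubsdv] add [eqb,wiw,vny] -> 14 lines: uhusr vnxc frdyx xokf aoumh eqb wiw vny mpofe rsz njbv baz rnl ukmmk
Hunk 2: at line 9 remove [njbv] add [mkm] -> 14 lines: uhusr vnxc frdyx xokf aoumh eqb wiw vny mpofe rsz mkm baz rnl ukmmk
Hunk 3: at line 3 remove [aoumh,eqb,wiw] add [ppe,orjt] -> 13 lines: uhusr vnxc frdyx xokf ppe orjt vny mpofe rsz mkm baz rnl ukmmk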